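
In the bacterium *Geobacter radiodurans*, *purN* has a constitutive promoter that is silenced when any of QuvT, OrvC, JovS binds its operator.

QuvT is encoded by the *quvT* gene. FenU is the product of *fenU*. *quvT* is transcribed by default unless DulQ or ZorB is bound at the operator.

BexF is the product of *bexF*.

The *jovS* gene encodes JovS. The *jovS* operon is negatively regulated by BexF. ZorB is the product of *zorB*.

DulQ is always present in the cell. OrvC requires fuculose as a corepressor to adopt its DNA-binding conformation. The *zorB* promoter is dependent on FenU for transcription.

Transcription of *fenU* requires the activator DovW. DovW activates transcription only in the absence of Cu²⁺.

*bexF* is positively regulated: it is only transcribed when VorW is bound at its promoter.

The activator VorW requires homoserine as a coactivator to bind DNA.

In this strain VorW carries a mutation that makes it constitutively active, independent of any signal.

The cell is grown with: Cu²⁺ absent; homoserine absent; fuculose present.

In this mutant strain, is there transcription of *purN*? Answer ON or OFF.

DulQ is produced constitutively and is active.
Cu²⁺ is absent, so DovW is active.
No repressor is bound and DovW is active, so *fenU* is transcribed.
So FenU is produced and active.
No repressor is bound and FenU is active, so *zorB* is transcribed.
So ZorB is produced and active.
With repressor DulQ bound, *quvT* is not transcribed.
So QuvT is not produced.
Fuculose is present, so OrvC is active.
VorW is constitutively active in this strain.
No repressor is bound and VorW is active, so *bexF* is transcribed.
So BexF is produced and active.
With repressor BexF bound, *jovS* is not transcribed.
So JovS is not produced.
With repressor OrvC bound, *purN* is not transcribed.

OFF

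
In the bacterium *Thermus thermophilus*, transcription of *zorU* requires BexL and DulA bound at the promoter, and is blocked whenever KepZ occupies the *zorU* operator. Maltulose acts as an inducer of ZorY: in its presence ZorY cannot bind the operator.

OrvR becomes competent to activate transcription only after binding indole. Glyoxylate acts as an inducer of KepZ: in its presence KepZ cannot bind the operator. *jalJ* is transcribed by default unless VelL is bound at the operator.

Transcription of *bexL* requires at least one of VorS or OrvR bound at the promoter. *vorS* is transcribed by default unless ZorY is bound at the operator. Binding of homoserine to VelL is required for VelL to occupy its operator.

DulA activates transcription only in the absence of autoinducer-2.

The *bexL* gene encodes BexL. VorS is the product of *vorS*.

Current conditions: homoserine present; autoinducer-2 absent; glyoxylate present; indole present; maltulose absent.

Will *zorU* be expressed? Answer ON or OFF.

Glyoxylate is present, so KepZ is inactive.
Maltulose is absent, so ZorY is active.
With repressor ZorY bound, *vorS* is not transcribed.
So VorS is not produced.
Indole is present, so OrvR is active.
Activator OrvR is present, so *bexL* is transcribed.
So BexL is produced and active.
Autoinducer-2 is absent, so DulA is active.
No repressor is bound and BexL and DulA are active, so *zorU* is transcribed.

ON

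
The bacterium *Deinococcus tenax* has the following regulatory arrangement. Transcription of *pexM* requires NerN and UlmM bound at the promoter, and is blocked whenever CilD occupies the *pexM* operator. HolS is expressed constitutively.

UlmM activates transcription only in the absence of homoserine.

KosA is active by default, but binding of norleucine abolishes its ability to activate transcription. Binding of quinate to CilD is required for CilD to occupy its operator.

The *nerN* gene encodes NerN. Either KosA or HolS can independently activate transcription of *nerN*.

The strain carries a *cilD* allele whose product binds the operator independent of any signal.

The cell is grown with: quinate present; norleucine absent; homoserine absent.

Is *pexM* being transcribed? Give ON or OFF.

OFF

Norleucine is absent, so KosA is active.
HolS is produced constitutively and is active.
Activator KosA is present, so *nerN* is transcribed.
So NerN is produced and active.
Homoserine is absent, so UlmM is active.
CilD is constitutively active in this strain.
With repressor CilD bound, *pexM* is not transcribed.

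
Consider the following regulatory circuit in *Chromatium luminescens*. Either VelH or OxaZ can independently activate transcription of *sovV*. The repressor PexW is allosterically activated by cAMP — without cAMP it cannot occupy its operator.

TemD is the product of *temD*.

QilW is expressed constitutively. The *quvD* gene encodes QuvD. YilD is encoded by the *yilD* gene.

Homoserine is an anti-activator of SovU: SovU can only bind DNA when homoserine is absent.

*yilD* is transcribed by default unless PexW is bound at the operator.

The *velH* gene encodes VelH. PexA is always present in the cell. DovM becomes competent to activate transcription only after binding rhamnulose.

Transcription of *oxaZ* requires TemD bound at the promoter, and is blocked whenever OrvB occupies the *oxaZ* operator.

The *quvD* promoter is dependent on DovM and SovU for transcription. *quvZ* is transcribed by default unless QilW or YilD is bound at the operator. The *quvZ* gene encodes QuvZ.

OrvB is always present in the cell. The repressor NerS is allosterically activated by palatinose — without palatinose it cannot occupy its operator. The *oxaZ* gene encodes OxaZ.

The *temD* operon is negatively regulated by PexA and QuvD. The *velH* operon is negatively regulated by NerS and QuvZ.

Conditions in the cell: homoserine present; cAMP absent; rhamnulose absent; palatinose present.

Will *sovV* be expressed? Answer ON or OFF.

OFF

Palatinose is present, so NerS is active.
QilW is produced constitutively and is active.
cAMP is absent, so PexW is inactive.
With no repressor bound, *yilD* is transcribed.
So YilD is produced and active.
With repressor QilW bound, *quvZ* is not transcribed.
So QuvZ is not produced.
With repressor NerS bound, *velH* is not transcribed.
So VelH is not produced.
OrvB is produced constitutively and is active.
PexA is produced constitutively and is active.
Rhamnulose is absent, so DovM is inactive.
Homoserine is present, so SovU is inactive.
Required activator DovM is absent, so *quvD* is not transcribed.
So QuvD is not produced.
With repressor PexA bound, *temD* is not transcribed.
So TemD is not produced.
With repressor OrvB bound, *oxaZ* is not transcribed.
So OxaZ is not produced.
No activator is available at the *sovV* promoter, so *sovV* is not transcribed.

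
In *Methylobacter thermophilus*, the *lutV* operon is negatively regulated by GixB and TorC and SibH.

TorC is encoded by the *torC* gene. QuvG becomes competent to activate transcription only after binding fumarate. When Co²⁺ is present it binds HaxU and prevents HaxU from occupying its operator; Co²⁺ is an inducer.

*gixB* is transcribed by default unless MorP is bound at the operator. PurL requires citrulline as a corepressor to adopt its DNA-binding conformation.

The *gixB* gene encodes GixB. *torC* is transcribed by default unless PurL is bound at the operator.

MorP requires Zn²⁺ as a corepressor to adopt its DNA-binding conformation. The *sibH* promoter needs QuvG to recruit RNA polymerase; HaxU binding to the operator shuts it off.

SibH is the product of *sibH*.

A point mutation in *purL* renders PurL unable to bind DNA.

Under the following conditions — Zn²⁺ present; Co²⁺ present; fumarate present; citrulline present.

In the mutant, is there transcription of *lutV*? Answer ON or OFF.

Zn²⁺ is present, so MorP is active.
With repressor MorP bound, *gixB* is not transcribed.
So GixB is not produced.
PurL is non-functional in this strain, so it has no effect.
With no repressor bound, *torC* is transcribed.
So TorC is produced and active.
Co²⁺ is present, so HaxU is inactive.
Fumarate is present, so QuvG is active.
No repressor is bound and QuvG is active, so *sibH* is transcribed.
So SibH is produced and active.
With repressor TorC bound, *lutV* is not transcribed.

OFF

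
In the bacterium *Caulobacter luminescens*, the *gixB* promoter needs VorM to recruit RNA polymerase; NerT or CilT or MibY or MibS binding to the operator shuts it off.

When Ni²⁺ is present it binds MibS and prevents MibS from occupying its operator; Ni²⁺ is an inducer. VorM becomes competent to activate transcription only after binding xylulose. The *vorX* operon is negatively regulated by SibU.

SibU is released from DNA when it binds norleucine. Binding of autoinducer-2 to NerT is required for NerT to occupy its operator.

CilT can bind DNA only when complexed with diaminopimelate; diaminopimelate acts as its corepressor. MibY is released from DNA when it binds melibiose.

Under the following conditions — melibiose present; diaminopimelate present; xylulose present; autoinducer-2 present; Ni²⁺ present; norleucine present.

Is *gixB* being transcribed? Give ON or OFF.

Autoinducer-2 is present, so NerT is active.
Xylulose is present, so VorM is active.
Diaminopimelate is present, so CilT is active.
Melibiose is present, so MibY is inactive.
Ni²⁺ is present, so MibS is inactive.
With repressor NerT bound, *gixB* is not transcribed.

OFF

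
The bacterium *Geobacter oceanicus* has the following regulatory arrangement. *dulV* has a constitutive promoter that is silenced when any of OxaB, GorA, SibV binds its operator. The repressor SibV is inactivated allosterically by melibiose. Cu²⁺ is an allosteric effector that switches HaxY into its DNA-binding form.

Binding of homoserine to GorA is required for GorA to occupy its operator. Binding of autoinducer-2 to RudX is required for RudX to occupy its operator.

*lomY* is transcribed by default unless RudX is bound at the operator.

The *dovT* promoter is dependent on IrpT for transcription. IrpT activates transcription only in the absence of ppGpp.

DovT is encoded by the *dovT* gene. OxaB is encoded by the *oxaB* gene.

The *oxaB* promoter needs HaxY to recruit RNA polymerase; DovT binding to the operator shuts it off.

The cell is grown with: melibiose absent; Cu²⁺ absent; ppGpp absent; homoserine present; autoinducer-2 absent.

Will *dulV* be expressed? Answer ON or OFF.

Cu²⁺ is absent, so HaxY is inactive.
ppGpp is absent, so IrpT is active.
No repressor is bound and IrpT is active, so *dovT* is transcribed.
So DovT is produced and active.
With repressor DovT bound, *oxaB* is not transcribed.
So OxaB is not produced.
Homoserine is present, so GorA is active.
Melibiose is absent, so SibV is active.
With repressor GorA bound, *dulV* is not transcribed.

OFF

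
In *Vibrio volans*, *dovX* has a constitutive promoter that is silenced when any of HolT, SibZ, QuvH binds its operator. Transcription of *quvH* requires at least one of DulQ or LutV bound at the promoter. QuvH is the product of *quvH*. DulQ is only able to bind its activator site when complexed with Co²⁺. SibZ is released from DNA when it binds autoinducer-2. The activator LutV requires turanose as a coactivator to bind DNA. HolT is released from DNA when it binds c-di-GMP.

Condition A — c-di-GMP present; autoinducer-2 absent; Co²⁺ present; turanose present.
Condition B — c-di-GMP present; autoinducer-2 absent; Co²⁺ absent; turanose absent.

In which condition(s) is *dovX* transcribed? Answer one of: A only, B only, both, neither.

neither

Condition A:
c-di-GMP is present, so HolT is inactive.
Autoinducer-2 is absent, so SibZ is active.
Co²⁺ is present, so DulQ is active.
Turanose is present, so LutV is active.
Activator DulQ is present, so *quvH* is transcribed.
So QuvH is produced and active.
With repressor SibZ bound, *dovX* is not transcribed.
→ *dovX* is OFF in A.
Condition B:
c-di-GMP is present, so HolT is inactive.
Autoinducer-2 is absent, so SibZ is active.
Co²⁺ is absent, so DulQ is inactive.
Turanose is absent, so LutV is inactive.
No activator is available at the *quvH* promoter, so *quvH* is not transcribed.
So QuvH is not produced.
With repressor SibZ bound, *dovX* is not transcribed.
→ *dovX* is OFF in B.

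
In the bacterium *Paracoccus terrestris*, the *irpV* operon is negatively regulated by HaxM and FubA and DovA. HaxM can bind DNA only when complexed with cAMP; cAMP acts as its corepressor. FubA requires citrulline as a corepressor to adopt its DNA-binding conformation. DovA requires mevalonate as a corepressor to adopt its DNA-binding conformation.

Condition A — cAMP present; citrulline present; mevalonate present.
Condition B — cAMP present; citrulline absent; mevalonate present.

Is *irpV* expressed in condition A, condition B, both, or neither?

neither

Condition A:
cAMP is present, so HaxM is active.
Citrulline is present, so FubA is active.
Mevalonate is present, so DovA is active.
With repressor HaxM bound, *irpV* is not transcribed.
→ *irpV* is OFF in A.
Condition B:
cAMP is present, so HaxM is active.
Citrulline is absent, so FubA is inactive.
Mevalonate is present, so DovA is active.
With repressor HaxM bound, *irpV* is not transcribed.
→ *irpV* is OFF in B.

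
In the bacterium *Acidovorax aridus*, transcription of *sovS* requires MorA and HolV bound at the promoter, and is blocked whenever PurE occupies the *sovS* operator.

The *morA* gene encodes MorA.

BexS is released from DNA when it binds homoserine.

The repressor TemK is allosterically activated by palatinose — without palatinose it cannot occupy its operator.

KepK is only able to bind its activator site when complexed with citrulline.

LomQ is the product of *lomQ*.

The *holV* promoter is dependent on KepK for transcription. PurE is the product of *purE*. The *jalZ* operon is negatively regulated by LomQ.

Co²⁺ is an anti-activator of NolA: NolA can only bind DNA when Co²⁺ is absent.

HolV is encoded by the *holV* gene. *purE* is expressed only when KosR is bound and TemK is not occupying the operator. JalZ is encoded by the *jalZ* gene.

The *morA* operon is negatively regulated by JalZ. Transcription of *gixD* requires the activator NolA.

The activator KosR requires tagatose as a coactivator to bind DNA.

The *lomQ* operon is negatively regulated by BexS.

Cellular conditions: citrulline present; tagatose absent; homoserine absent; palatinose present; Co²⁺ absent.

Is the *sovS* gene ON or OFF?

OFF

Homoserine is absent, so BexS is active.
With repressor BexS bound, *lomQ* is not transcribed.
So LomQ is not produced.
With no repressor bound, *jalZ* is transcribed.
So JalZ is produced and active.
With repressor JalZ bound, *morA* is not transcribed.
So MorA is not produced.
Palatinose is present, so TemK is active.
Tagatose is absent, so KosR is inactive.
With repressor TemK bound, *purE* is not transcribed.
So PurE is not produced.
Citrulline is present, so KepK is active.
No repressor is bound and KepK is active, so *holV* is transcribed.
So HolV is produced and active.
Required activator MorA is absent, so *sovS* is not transcribed.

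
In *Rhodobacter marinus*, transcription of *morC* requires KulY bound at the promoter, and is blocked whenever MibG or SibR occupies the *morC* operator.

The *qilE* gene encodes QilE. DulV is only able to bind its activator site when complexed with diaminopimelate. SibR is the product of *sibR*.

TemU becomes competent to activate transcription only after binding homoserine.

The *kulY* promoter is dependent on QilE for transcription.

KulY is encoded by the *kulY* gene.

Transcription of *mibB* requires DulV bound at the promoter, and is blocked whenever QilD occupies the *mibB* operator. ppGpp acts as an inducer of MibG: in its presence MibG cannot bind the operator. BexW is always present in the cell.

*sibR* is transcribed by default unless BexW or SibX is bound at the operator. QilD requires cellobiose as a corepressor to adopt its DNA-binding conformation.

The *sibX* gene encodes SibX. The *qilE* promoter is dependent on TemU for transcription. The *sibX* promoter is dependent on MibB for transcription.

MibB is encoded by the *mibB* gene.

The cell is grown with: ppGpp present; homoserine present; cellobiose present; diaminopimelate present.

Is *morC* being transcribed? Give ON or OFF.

ON

Homoserine is present, so TemU is active.
No repressor is bound and TemU is active, so *qilE* is transcribed.
So QilE is produced and active.
No repressor is bound and QilE is active, so *kulY* is transcribed.
So KulY is produced and active.
ppGpp is present, so MibG is inactive.
BexW is produced constitutively and is active.
Diaminopimelate is present, so DulV is active.
Cellobiose is present, so QilD is active.
With repressor QilD bound, *mibB* is not transcribed.
So MibB is not produced.
Required activator MibB is absent, so *sibX* is not transcribed.
So SibX is not produced.
With repressor BexW bound, *sibR* is not transcribed.
So SibR is not produced.
No repressor is bound and KulY is active, so *morC* is transcribed.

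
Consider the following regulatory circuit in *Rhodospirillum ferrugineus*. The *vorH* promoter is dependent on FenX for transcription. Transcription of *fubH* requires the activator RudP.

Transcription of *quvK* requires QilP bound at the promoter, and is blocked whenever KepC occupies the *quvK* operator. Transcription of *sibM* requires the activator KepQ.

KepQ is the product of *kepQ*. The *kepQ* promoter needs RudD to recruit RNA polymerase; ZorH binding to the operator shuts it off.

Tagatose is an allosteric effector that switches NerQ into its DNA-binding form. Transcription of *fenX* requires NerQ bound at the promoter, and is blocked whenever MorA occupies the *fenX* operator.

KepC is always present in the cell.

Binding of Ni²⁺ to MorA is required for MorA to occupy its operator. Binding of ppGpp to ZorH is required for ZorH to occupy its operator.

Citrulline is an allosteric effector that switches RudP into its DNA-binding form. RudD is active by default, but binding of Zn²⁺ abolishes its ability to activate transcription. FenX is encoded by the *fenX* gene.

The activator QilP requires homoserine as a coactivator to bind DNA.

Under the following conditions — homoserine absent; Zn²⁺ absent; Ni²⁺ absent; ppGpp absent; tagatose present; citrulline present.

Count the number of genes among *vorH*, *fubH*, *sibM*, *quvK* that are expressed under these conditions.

Ni²⁺ is absent, so MorA is inactive.
Tagatose is present, so NerQ is active.
No repressor is bound and NerQ is active, so *fenX* is transcribed.
So FenX is produced and active.
No repressor is bound and FenX is active, so *vorH* is transcribed.
→ *vorH* is ON.
Citrulline is present, so RudP is active.
No repressor is bound and RudP is active, so *fubH* is transcribed.
→ *fubH* is ON.
Zn²⁺ is absent, so RudD is active.
ppGpp is absent, so ZorH is inactive.
No repressor is bound and RudD is active, so *kepQ* is transcribed.
So KepQ is produced and active.
No repressor is bound and KepQ is active, so *sibM* is transcribed.
→ *sibM* is ON.
Homoserine is absent, so QilP is inactive.
KepC is produced constitutively and is active.
With repressor KepC bound, *quvK* is not transcribed.
→ *quvK* is OFF.
3 of the 4 genes are transcribed.

3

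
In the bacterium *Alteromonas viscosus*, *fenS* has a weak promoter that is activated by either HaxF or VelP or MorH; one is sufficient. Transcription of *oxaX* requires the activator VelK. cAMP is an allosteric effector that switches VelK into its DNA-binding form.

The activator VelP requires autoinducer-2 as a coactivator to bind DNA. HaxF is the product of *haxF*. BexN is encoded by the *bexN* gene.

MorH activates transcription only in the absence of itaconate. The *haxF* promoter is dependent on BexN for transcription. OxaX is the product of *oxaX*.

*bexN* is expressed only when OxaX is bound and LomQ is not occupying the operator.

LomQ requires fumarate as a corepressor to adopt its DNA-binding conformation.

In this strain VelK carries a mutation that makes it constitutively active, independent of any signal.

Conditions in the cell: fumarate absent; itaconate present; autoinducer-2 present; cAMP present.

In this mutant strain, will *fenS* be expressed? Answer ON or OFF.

ON

VelK is constitutively active in this strain.
No repressor is bound and VelK is active, so *oxaX* is transcribed.
So OxaX is produced and active.
Fumarate is absent, so LomQ is inactive.
No repressor is bound and OxaX is active, so *bexN* is transcribed.
So BexN is produced and active.
No repressor is bound and BexN is active, so *haxF* is transcribed.
So HaxF is produced and active.
Autoinducer-2 is present, so VelP is active.
Itaconate is present, so MorH is inactive.
Activator HaxF is present, so *fenS* is transcribed.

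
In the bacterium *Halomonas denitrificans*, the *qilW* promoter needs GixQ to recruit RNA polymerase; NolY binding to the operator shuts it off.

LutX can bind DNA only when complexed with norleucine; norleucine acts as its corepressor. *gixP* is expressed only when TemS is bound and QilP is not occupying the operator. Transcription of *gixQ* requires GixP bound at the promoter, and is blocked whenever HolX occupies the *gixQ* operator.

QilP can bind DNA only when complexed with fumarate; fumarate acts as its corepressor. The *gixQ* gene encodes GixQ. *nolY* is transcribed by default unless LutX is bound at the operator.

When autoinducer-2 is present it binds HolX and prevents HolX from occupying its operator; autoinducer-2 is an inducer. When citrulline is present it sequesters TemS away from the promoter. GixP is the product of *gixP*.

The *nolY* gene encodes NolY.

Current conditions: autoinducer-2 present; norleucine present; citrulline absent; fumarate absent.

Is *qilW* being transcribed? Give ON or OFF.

ON

Autoinducer-2 is present, so HolX is inactive.
Fumarate is absent, so QilP is inactive.
Citrulline is absent, so TemS is active.
No repressor is bound and TemS is active, so *gixP* is transcribed.
So GixP is produced and active.
No repressor is bound and GixP is active, so *gixQ* is transcribed.
So GixQ is produced and active.
Norleucine is present, so LutX is active.
With repressor LutX bound, *nolY* is not transcribed.
So NolY is not produced.
No repressor is bound and GixQ is active, so *qilW* is transcribed.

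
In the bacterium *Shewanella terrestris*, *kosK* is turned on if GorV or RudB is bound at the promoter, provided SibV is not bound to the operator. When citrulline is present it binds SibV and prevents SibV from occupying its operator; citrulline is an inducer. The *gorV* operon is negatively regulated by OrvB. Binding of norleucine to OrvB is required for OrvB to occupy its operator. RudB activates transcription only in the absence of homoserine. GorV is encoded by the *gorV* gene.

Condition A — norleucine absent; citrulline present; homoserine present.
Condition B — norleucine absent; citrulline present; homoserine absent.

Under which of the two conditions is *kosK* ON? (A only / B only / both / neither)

both

Condition A:
Norleucine is absent, so OrvB is inactive.
With no repressor bound, *gorV* is transcribed.
So GorV is produced and active.
Citrulline is present, so SibV is inactive.
Homoserine is present, so RudB is inactive.
Activator GorV is present, so *kosK* is transcribed.
→ *kosK* is ON in A.
Condition B:
Norleucine is absent, so OrvB is inactive.
With no repressor bound, *gorV* is transcribed.
So GorV is produced and active.
Citrulline is present, so SibV is inactive.
Homoserine is absent, so RudB is active.
Activator GorV is present, so *kosK* is transcribed.
→ *kosK* is ON in B.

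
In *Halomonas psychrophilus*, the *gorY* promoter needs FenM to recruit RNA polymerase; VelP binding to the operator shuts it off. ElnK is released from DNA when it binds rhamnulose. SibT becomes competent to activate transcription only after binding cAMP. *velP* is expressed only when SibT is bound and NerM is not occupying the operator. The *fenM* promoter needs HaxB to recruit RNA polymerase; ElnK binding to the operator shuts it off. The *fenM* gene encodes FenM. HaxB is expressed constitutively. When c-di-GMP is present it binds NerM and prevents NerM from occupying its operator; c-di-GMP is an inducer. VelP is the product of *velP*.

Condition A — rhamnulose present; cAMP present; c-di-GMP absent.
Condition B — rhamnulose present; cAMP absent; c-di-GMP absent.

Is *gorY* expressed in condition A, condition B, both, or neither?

both

Condition A:
HaxB is produced constitutively and is active.
Rhamnulose is present, so ElnK is inactive.
No repressor is bound and HaxB is active, so *fenM* is transcribed.
So FenM is produced and active.
cAMP is present, so SibT is active.
c-di-GMP is absent, so NerM is active.
With repressor NerM bound, *velP* is not transcribed.
So VelP is not produced.
No repressor is bound and FenM is active, so *gorY* is transcribed.
→ *gorY* is ON in A.
Condition B:
HaxB is produced constitutively and is active.
Rhamnulose is present, so ElnK is inactive.
No repressor is bound and HaxB is active, so *fenM* is transcribed.
So FenM is produced and active.
cAMP is absent, so SibT is inactive.
c-di-GMP is absent, so NerM is active.
With repressor NerM bound, *velP* is not transcribed.
So VelP is not produced.
No repressor is bound and FenM is active, so *gorY* is transcribed.
→ *gorY* is ON in B.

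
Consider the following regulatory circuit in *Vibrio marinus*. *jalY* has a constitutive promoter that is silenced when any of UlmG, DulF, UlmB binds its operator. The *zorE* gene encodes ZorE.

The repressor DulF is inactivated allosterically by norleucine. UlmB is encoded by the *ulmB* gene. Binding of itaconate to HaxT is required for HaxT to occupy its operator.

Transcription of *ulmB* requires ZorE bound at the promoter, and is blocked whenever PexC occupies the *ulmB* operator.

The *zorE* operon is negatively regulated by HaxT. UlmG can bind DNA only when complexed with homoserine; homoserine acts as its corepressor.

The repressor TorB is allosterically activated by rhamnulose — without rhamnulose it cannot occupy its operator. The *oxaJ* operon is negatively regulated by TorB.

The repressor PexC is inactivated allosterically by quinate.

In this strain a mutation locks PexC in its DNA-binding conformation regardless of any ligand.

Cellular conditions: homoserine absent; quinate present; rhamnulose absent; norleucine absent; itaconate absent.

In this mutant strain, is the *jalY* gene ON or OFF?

Homoserine is absent, so UlmG is inactive.
Norleucine is absent, so DulF is active.
Itaconate is absent, so HaxT is inactive.
With no repressor bound, *zorE* is transcribed.
So ZorE is produced and active.
PexC is constitutively active in this strain.
With repressor PexC bound, *ulmB* is not transcribed.
So UlmB is not produced.
With repressor DulF bound, *jalY* is not transcribed.

OFF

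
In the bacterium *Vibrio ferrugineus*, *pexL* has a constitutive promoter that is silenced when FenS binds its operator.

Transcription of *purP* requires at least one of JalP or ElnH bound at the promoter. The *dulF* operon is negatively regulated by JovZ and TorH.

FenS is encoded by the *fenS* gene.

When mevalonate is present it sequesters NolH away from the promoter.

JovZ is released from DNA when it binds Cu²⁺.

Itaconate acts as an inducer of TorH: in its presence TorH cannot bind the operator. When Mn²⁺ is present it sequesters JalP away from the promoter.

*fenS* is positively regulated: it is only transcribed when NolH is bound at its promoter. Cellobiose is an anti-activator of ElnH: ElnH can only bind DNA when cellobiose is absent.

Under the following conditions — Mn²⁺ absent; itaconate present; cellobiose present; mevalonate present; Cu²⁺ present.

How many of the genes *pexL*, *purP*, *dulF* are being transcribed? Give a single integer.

3

Mevalonate is present, so NolH is inactive.
Required activator NolH is absent, so *fenS* is not transcribed.
So FenS is not produced.
With no repressor bound, *pexL* is transcribed.
→ *pexL* is ON.
Mn²⁺ is absent, so JalP is active.
Cellobiose is present, so ElnH is inactive.
Activator JalP is present, so *purP* is transcribed.
→ *purP* is ON.
Cu²⁺ is present, so JovZ is inactive.
Itaconate is present, so TorH is inactive.
With no repressor bound, *dulF* is transcribed.
→ *dulF* is ON.
3 of the 3 genes are transcribed.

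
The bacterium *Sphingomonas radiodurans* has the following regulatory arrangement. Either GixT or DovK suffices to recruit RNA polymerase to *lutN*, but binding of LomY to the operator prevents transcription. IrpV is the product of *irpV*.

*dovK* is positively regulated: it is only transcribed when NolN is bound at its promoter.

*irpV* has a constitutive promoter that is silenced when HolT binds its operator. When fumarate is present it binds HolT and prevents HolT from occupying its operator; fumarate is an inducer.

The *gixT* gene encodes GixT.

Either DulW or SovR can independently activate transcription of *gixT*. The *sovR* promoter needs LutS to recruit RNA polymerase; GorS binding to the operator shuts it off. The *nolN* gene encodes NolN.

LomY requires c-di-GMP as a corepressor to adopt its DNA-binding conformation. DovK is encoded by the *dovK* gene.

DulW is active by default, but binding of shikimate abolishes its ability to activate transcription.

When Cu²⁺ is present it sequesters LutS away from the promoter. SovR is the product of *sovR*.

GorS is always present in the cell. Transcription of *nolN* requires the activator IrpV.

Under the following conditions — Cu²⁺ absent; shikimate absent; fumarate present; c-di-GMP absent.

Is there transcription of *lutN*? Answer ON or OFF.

Shikimate is absent, so DulW is active.
Cu²⁺ is absent, so LutS is active.
GorS is produced constitutively and is active.
With repressor GorS bound, *sovR* is not transcribed.
So SovR is not produced.
Activator DulW is present, so *gixT* is transcribed.
So GixT is produced and active.
Fumarate is present, so HolT is inactive.
With no repressor bound, *irpV* is transcribed.
So IrpV is produced and active.
No repressor is bound and IrpV is active, so *nolN* is transcribed.
So NolN is produced and active.
No repressor is bound and NolN is active, so *dovK* is transcribed.
So DovK is produced and active.
c-di-GMP is absent, so LomY is inactive.
Activator GixT is present, so *lutN* is transcribed.

ON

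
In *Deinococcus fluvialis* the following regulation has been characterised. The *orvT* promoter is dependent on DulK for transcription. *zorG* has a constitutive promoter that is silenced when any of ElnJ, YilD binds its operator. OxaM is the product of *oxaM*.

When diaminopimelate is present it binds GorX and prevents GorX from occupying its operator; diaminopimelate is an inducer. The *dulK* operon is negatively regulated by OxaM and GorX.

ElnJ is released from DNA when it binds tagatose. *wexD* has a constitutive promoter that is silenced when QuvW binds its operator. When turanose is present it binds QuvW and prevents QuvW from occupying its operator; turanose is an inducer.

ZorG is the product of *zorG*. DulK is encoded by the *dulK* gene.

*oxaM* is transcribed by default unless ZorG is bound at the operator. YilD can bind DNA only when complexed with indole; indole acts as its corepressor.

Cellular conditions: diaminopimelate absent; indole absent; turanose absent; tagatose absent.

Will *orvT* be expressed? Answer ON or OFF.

Tagatose is absent, so ElnJ is active.
Indole is absent, so YilD is inactive.
With repressor ElnJ bound, *zorG* is not transcribed.
So ZorG is not produced.
With no repressor bound, *oxaM* is transcribed.
So OxaM is produced and active.
Diaminopimelate is absent, so GorX is active.
With repressor OxaM bound, *dulK* is not transcribed.
So DulK is not produced.
Required activator DulK is absent, so *orvT* is not transcribed.

OFF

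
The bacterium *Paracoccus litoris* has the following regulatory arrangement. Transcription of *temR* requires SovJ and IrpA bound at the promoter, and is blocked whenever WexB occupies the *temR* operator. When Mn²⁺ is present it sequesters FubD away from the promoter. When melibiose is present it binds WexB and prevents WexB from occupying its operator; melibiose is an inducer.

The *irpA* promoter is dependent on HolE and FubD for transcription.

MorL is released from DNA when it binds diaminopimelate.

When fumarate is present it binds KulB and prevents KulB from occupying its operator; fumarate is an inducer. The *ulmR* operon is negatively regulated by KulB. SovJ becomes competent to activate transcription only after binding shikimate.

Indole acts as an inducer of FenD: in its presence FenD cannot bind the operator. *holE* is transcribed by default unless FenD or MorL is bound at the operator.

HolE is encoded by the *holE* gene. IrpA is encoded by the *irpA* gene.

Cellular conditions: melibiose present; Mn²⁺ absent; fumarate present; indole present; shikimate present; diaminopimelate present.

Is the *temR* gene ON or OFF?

ON

Shikimate is present, so SovJ is active.
Indole is present, so FenD is inactive.
Diaminopimelate is present, so MorL is inactive.
With no repressor bound, *holE* is transcribed.
So HolE is produced and active.
Mn²⁺ is absent, so FubD is active.
No repressor is bound and HolE and FubD are active, so *irpA* is transcribed.
So IrpA is produced and active.
Melibiose is present, so WexB is inactive.
No repressor is bound and SovJ and IrpA are active, so *temR* is transcribed.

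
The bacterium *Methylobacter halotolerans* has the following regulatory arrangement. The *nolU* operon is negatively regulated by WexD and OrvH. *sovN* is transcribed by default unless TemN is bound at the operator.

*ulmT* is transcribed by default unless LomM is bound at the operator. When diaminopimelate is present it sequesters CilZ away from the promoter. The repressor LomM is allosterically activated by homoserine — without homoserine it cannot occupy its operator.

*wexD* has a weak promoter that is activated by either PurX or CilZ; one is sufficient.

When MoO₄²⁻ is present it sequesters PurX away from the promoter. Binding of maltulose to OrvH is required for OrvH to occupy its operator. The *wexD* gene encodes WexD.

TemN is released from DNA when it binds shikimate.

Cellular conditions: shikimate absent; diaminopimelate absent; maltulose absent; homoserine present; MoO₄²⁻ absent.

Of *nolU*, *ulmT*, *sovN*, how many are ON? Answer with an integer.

MoO₄²⁻ is absent, so PurX is active.
Diaminopimelate is absent, so CilZ is active.
Activator PurX is present, so *wexD* is transcribed.
So WexD is produced and active.
Maltulose is absent, so OrvH is inactive.
With repressor WexD bound, *nolU* is not transcribed.
→ *nolU* is OFF.
Homoserine is present, so LomM is active.
With repressor LomM bound, *ulmT* is not transcribed.
→ *ulmT* is OFF.
Shikimate is absent, so TemN is active.
With repressor TemN bound, *sovN* is not transcribed.
→ *sovN* is OFF.
0 of the 3 genes are transcribed.

0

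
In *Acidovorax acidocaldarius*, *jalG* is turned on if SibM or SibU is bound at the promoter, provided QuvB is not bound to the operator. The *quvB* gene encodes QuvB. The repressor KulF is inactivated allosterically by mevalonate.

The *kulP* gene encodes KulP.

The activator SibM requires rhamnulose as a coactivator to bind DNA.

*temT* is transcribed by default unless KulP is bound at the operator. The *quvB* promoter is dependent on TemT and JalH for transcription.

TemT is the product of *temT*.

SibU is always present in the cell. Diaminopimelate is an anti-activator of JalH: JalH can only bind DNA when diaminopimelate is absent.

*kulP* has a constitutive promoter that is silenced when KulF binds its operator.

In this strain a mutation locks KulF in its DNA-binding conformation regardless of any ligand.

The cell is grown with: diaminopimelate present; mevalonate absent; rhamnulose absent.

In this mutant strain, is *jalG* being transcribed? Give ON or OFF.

KulF is constitutively active in this strain.
With repressor KulF bound, *kulP* is not transcribed.
So KulP is not produced.
With no repressor bound, *temT* is transcribed.
So TemT is produced and active.
Diaminopimelate is present, so JalH is inactive.
Required activator JalH is absent, so *quvB* is not transcribed.
So QuvB is not produced.
Rhamnulose is absent, so SibM is inactive.
SibU is produced constitutively and is active.
Activator SibU is present, so *jalG* is transcribed.

ON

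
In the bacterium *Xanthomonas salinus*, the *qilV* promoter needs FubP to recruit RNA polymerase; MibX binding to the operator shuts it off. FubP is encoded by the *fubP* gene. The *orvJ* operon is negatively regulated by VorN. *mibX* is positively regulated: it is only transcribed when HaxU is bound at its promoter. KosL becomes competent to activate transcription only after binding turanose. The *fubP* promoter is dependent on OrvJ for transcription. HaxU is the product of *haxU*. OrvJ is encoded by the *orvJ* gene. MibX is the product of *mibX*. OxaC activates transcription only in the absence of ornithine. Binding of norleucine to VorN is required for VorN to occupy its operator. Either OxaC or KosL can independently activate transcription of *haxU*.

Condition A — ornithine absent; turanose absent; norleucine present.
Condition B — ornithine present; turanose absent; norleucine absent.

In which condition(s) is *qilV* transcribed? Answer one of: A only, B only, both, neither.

B only

Condition A:
Ornithine is absent, so OxaC is active.
Turanose is absent, so KosL is inactive.
Activator OxaC is present, so *haxU* is transcribed.
So HaxU is produced and active.
No repressor is bound and HaxU is active, so *mibX* is transcribed.
So MibX is produced and active.
Norleucine is present, so VorN is active.
With repressor VorN bound, *orvJ* is not transcribed.
So OrvJ is not produced.
Required activator OrvJ is absent, so *fubP* is not transcribed.
So FubP is not produced.
With repressor MibX bound, *qilV* is not transcribed.
→ *qilV* is OFF in A.
Condition B:
Ornithine is present, so OxaC is inactive.
Turanose is absent, so KosL is inactive.
No activator is available at the *haxU* promoter, so *haxU* is not transcribed.
So HaxU is not produced.
Required activator HaxU is absent, so *mibX* is not transcribed.
So MibX is not produced.
Norleucine is absent, so VorN is inactive.
With no repressor bound, *orvJ* is transcribed.
So OrvJ is produced and active.
No repressor is bound and OrvJ is active, so *fubP* is transcribed.
So FubP is produced and active.
No repressor is bound and FubP is active, so *qilV* is transcribed.
→ *qilV* is ON in B.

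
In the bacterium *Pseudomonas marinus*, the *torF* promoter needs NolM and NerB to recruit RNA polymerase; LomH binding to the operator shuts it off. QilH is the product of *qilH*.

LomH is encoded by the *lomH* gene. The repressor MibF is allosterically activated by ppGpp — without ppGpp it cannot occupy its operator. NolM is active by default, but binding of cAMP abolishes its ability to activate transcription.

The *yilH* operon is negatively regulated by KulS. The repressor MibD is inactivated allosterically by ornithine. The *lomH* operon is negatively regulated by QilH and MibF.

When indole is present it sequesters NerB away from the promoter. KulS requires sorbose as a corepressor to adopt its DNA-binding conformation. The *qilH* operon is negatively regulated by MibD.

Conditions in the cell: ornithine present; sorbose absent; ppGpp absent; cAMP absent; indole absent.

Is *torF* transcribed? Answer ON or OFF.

Ornithine is present, so MibD is inactive.
With no repressor bound, *qilH* is transcribed.
So QilH is produced and active.
ppGpp is absent, so MibF is inactive.
With repressor QilH bound, *lomH* is not transcribed.
So LomH is not produced.
cAMP is absent, so NolM is active.
Indole is absent, so NerB is active.
No repressor is bound and NolM and NerB are active, so *torF* is transcribed.

ON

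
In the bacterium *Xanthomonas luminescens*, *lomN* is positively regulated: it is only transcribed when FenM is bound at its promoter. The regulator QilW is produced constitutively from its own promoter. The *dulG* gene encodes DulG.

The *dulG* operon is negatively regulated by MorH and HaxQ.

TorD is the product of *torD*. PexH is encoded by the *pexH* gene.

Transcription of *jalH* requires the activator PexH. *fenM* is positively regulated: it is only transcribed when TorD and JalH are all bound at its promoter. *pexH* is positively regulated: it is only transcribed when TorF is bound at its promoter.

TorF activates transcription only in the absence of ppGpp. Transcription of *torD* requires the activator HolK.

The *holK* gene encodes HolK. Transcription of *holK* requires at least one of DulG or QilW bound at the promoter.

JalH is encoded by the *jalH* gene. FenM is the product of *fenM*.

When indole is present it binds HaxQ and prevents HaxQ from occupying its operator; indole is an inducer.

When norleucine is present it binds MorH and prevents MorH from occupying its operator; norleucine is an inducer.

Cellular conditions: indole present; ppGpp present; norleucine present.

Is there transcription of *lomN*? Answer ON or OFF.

Norleucine is present, so MorH is inactive.
Indole is present, so HaxQ is inactive.
With no repressor bound, *dulG* is transcribed.
So DulG is produced and active.
QilW is produced constitutively and is active.
Activator DulG is present, so *holK* is transcribed.
So HolK is produced and active.
No repressor is bound and HolK is active, so *torD* is transcribed.
So TorD is produced and active.
ppGpp is present, so TorF is inactive.
Required activator TorF is absent, so *pexH* is not transcribed.
So PexH is not produced.
Required activator PexH is absent, so *jalH* is not transcribed.
So JalH is not produced.
Required activator JalH is absent, so *fenM* is not transcribed.
So FenM is not produced.
Required activator FenM is absent, so *lomN* is not transcribed.

OFF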